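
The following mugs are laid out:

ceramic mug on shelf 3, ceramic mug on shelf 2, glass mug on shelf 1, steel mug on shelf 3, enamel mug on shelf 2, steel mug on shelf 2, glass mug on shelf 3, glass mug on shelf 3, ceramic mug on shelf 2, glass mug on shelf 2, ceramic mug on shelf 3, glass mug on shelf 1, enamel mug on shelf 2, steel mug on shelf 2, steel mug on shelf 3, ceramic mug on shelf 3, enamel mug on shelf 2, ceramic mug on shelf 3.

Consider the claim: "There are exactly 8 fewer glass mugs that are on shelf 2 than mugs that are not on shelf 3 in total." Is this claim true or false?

False

|glass mugs on shelf 2| = 1.
|mugs that are not on shelf 3| = 10.
The claim requires 10 − 1 (= 9) to equal 8, which does not hold.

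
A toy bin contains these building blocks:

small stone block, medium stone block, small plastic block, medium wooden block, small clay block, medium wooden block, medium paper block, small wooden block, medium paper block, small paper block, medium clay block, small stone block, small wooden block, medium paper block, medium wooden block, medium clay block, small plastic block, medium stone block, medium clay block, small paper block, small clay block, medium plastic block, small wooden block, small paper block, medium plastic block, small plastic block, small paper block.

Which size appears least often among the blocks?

medium

Counts by size: small 14, medium 13.
The minimum is 13, held uniquely by medium.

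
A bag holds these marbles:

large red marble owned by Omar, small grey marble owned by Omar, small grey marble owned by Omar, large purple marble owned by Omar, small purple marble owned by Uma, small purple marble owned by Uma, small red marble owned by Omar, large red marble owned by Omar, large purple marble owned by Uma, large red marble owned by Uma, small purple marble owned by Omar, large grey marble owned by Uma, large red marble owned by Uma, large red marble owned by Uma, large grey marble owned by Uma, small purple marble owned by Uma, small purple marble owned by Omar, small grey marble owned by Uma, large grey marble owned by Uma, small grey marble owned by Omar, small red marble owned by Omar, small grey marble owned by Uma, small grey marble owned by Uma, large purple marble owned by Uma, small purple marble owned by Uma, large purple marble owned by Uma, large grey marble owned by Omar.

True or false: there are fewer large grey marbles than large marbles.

large grey marbles: 4.
large marbles: 13.
The claim requires 4 < 13, which holds.

True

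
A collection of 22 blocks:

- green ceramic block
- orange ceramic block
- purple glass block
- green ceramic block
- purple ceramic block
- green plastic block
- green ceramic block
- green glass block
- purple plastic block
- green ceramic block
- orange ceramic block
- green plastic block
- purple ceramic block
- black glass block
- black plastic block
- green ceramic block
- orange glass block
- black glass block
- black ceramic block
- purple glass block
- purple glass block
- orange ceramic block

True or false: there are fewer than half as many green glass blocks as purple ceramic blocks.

False

green glass blocks: 1.
purple ceramic blocks: 2.
The claim requires 2 × 1 = 2 < 2, which does not hold.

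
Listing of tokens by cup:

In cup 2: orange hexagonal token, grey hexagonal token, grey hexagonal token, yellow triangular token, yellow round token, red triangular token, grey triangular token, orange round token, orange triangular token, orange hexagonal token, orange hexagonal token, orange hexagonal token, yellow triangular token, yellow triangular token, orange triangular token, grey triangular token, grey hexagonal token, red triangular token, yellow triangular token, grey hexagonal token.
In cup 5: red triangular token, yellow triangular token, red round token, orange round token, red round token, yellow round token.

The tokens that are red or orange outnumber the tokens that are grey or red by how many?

tokens that are red or orange: 13.
tokens that are grey or red: 11.
13 − 11 = 2.

2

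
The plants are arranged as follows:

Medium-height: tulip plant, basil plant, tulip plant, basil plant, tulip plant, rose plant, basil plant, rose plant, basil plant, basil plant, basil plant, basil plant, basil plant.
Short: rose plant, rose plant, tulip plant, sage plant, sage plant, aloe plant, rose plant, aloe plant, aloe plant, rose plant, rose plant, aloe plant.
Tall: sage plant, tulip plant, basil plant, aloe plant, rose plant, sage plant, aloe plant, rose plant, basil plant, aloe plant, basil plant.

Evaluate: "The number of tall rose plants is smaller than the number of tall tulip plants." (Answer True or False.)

tall rose plants: 2.
tall tulip plants: 1.
The claim requires 2 < 1, which does not hold.

False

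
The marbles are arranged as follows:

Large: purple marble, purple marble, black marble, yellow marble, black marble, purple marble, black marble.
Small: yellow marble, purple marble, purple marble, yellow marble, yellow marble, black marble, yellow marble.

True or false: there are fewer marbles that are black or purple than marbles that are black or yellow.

False

marbles that are black or purple: 9.
marbles that are black or yellow: 9.
The claim requires 9 < 9, which does not hold.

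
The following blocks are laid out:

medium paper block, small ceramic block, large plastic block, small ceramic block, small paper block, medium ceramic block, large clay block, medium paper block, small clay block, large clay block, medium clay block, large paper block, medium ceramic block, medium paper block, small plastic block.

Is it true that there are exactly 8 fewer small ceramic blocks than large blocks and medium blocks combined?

|small ceramic blocks| = 2.
large blocks: 4; medium blocks: 6; combined: 4 + 6 = 10.
The claim requires 10 − 2 (= 8) to equal 8, which holds.

True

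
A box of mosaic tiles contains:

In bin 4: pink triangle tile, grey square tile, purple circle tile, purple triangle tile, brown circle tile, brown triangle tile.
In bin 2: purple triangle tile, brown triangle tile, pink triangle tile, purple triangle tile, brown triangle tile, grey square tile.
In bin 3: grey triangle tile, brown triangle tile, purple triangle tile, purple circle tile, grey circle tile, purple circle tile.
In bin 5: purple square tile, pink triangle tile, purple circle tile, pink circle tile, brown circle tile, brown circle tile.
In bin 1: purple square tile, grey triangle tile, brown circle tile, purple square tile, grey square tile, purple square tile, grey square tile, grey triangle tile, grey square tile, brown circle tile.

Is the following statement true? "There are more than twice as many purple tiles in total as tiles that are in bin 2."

purple tiles: 12.
tiles in bin 2: 6.
The claim requires 12 > 2 × 6 = 12, which does not hold.

False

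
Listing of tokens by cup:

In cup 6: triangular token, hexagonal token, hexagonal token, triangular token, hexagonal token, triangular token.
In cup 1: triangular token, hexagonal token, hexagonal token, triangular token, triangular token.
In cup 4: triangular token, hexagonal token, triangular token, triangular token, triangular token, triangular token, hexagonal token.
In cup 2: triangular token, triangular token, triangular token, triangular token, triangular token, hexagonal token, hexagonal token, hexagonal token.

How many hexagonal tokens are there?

10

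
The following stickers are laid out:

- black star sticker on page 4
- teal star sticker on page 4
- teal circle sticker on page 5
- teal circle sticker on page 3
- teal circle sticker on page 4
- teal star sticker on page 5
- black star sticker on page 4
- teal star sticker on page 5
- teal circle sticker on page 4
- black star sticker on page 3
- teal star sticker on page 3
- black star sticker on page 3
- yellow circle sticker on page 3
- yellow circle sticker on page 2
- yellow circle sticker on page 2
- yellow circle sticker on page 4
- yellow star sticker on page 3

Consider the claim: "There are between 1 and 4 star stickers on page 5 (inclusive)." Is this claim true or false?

True

star stickers on page 5: 2.
The claim requires 1 ≤ 2 ≤ 4, which holds.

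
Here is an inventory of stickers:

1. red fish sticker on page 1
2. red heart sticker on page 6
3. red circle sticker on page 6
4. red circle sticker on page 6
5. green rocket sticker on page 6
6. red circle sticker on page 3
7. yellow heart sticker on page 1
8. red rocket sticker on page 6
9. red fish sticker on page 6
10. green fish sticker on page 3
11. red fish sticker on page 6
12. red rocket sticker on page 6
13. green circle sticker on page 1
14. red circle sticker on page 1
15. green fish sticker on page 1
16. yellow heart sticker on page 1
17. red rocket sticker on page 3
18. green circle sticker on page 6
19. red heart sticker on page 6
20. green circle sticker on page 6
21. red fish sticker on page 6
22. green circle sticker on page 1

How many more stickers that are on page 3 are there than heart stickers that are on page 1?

1

stickers on page 3: 3.
heart stickers on page 1: 2.
3 − 2 = 1.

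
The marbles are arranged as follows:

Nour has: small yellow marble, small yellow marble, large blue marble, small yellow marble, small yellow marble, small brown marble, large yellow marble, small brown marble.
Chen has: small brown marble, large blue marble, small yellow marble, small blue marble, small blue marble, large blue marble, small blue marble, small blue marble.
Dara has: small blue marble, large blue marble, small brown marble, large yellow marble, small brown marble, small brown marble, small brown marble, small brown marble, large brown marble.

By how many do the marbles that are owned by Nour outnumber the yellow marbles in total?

marbles owned by Nour: 8.
yellow marbles: 7.
8 − 7 = 1.

1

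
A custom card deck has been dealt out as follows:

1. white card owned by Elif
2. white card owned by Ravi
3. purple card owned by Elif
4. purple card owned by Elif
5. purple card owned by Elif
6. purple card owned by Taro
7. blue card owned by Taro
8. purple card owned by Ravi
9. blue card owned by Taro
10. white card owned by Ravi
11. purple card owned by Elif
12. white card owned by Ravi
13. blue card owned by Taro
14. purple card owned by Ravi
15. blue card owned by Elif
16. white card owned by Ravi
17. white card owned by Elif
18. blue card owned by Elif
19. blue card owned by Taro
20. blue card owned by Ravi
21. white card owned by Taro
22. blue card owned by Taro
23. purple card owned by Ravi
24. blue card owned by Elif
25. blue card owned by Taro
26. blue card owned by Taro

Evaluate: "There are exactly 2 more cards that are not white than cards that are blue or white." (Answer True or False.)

|cards that are not white| = 19.
|cards that are blue or white| = 18.
The claim requires 19 − 18 (= 1) to equal 2, which does not hold.

False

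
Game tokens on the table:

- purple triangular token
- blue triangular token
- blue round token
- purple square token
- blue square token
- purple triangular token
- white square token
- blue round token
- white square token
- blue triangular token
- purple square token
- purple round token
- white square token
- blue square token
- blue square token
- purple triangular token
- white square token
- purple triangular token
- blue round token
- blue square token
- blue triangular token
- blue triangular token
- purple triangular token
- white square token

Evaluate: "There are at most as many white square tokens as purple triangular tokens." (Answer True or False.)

True

|white square tokens| = 5.
|purple triangular tokens| = 5.
The claim requires 5 ≤ 5, which holds.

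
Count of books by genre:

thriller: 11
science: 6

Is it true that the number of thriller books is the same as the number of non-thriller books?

False

There are 11 thriller books.
There are 6 non-thriller books.
The claim requires 11 = 6, which does not hold.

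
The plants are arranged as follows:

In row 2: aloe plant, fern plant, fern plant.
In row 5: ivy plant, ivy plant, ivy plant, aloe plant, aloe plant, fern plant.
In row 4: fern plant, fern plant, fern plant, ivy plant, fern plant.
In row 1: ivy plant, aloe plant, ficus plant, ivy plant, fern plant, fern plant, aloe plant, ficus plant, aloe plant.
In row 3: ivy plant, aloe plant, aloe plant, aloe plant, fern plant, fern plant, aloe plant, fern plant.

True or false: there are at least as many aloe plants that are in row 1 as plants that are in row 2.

There are 3 aloe plants in row 1.
There are 3 plants in row 2.
The claim requires 3 ≥ 3, which holds.

True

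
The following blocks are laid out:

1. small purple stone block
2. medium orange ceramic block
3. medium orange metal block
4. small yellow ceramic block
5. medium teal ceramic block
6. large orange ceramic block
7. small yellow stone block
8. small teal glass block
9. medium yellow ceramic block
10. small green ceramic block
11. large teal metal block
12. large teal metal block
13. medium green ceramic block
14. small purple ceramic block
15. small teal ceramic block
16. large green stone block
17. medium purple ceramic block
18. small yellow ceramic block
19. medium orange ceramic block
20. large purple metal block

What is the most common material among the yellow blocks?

ceramic

Counts by material (restricted to yellow blocks): ceramic 3, stone 1.
The maximum is 3, held uniquely by ceramic.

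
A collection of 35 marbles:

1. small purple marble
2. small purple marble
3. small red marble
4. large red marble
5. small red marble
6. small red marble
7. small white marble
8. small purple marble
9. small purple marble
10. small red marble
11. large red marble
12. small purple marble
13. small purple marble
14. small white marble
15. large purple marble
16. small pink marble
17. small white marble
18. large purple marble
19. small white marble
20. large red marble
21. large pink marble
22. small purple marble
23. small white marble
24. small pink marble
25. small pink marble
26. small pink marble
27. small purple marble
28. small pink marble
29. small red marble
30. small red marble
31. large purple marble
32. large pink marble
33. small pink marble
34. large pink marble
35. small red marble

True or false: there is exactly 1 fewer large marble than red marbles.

|large marbles| = 9.
|red marbles| = 10.
The claim requires 10 − 9 (= 1) to equal 1, which holds.

True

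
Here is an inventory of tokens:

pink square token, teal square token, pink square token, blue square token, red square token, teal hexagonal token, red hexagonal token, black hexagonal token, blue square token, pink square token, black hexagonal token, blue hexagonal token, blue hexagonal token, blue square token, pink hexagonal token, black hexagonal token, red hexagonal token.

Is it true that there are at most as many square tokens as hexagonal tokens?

True

|square tokens| = 8.
|hexagonal tokens| = 9.
The claim requires 8 ≤ 9, which holds.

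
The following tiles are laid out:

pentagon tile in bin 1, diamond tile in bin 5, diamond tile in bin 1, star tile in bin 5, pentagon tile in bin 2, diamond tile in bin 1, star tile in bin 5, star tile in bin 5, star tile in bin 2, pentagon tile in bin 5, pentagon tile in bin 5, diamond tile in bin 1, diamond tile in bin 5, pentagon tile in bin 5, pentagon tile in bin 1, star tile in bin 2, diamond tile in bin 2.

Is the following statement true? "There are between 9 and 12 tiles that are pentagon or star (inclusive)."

True

|tiles that are pentagon or star| = 11.
The claim requires 9 ≤ 11 ≤ 12, which holds.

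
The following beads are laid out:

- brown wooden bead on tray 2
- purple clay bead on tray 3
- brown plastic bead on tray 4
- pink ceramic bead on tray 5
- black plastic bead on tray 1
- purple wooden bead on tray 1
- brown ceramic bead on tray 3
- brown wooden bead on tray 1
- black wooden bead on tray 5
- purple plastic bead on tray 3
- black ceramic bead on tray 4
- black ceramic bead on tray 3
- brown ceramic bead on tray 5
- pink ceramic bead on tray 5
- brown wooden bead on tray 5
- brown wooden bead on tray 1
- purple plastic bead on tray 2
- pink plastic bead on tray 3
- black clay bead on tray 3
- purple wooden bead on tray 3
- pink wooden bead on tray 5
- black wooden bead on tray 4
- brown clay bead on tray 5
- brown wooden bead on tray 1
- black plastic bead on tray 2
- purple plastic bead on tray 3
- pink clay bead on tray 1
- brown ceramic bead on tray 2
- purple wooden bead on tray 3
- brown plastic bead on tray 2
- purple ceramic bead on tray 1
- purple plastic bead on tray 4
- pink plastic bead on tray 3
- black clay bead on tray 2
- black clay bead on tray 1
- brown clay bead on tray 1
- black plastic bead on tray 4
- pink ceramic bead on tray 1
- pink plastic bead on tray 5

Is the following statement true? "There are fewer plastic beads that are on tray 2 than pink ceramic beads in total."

False

There are 3 plastic beads on tray 2.
There are 3 pink ceramic beads.
The claim requires 3 < 3, which does not hold.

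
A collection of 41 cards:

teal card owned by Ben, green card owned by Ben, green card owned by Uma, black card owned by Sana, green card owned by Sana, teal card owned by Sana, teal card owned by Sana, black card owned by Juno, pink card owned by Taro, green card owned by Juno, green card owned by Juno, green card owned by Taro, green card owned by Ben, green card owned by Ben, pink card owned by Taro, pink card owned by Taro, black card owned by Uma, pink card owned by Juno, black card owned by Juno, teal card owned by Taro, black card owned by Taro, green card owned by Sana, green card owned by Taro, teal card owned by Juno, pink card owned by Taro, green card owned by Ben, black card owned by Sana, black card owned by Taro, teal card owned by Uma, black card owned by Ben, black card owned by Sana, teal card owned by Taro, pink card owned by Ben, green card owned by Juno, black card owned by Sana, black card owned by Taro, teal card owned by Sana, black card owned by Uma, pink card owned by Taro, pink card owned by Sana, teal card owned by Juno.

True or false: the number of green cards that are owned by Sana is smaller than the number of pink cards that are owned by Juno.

green cards owned by Sana: 2.
pink cards owned by Juno: 1.
The claim requires 2 < 1, which does not hold.

False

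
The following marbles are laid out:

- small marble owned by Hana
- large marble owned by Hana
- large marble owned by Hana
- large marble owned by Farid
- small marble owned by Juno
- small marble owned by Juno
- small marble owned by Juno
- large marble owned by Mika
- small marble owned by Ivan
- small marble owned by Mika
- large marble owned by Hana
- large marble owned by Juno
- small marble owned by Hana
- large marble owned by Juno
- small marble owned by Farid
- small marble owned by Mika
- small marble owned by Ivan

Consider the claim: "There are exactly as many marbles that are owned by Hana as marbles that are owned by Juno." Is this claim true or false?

marbles owned by Hana: 5.
marbles owned by Juno: 5.
The claim requires 5 = 5, which holds.

True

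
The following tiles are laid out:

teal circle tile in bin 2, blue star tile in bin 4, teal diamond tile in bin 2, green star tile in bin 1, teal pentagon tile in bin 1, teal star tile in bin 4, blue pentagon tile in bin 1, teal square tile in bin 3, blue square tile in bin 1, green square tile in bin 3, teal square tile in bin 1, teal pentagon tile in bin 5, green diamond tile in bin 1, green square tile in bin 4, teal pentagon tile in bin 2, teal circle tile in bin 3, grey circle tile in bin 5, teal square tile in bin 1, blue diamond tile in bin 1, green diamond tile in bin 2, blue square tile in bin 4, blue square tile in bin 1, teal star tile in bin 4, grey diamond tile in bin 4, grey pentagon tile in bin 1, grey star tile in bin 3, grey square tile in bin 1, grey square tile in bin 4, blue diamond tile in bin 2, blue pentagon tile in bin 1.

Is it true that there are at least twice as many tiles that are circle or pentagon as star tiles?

False

|tiles that are circle or pentagon| = 9.
|star tiles| = 5.
The claim requires 9 ≥ 2 × 5 = 10, which does not hold.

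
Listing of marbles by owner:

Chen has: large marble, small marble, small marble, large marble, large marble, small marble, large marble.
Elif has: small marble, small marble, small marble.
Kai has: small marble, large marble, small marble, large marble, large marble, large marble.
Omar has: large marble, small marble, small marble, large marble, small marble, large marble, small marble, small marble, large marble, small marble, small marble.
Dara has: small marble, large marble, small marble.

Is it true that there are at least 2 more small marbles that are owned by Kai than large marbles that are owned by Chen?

False

small marbles owned by Kai: 2.
large marbles owned by Chen: 4.
The claim requires 2 − 4 = -2 ≥ 2, which does not hold.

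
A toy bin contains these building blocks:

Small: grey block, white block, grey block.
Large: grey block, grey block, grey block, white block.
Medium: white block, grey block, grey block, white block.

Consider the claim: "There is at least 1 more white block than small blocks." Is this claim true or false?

There are 4 white blocks.
There are 3 small blocks.
The claim requires 4 − 3 = 1 ≥ 1, which holds.

True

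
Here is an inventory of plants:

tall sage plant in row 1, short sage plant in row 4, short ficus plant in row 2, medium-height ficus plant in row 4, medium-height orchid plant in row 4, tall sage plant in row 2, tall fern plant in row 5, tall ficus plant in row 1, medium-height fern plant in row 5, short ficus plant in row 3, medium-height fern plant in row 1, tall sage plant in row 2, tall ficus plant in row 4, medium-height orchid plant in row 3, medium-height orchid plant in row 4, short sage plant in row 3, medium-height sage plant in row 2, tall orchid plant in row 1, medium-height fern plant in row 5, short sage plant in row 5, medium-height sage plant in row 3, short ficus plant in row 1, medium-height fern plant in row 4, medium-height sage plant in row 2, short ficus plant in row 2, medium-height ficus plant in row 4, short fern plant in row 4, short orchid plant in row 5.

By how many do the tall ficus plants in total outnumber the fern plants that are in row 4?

tall ficus plants: 2.
fern plants in row 4: 2.
2 − 2 = 0.

0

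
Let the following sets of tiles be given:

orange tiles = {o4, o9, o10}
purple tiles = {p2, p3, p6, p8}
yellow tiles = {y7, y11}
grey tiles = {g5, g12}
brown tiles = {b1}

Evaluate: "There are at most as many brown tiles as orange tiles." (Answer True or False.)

True

|brown tiles| = 1.
|orange tiles| = 3.
The claim requires 1 ≤ 3, which holds.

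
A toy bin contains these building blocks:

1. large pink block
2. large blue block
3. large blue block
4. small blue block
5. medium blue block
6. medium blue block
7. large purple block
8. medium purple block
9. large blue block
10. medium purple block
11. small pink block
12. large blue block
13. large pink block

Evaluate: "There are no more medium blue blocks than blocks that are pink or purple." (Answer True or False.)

|medium blue blocks| = 2.
|blocks that are pink or purple| = 6.
The claim requires 2 ≤ 6, which holds.

True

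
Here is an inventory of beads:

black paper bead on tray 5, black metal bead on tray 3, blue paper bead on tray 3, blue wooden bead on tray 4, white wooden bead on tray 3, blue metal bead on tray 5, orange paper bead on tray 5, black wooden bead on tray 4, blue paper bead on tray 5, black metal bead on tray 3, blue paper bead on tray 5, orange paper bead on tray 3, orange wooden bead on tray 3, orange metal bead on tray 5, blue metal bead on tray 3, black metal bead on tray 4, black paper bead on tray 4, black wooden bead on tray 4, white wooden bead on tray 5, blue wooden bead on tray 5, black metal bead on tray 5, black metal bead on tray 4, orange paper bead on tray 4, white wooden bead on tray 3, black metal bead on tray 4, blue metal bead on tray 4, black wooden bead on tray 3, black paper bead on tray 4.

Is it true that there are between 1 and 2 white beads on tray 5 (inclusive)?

|white beads on tray 5| = 1.
The claim requires 1 ≤ 1 ≤ 2, which holds.

True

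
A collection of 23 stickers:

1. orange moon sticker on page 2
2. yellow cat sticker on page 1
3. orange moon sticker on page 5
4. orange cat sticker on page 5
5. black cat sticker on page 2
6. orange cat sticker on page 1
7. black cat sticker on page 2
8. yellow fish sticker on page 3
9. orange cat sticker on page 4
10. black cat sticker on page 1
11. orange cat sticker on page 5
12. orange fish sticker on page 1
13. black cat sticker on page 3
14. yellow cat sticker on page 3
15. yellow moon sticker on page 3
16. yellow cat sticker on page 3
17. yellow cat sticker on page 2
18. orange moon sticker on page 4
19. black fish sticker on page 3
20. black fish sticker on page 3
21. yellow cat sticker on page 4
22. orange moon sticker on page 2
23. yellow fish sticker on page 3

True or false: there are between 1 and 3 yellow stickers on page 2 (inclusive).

yellow stickers on page 2: 1.
The claim requires 1 ≤ 1 ≤ 3, which holds.

True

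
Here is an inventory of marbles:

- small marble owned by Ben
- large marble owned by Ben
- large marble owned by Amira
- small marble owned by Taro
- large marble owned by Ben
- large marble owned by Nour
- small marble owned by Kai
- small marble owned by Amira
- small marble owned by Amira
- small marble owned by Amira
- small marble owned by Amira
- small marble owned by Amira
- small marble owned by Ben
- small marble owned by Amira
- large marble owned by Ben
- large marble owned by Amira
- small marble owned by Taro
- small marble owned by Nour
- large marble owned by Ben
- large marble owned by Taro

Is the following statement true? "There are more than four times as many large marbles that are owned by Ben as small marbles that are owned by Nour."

|large marbles owned by Ben| = 4.
|small marbles owned by Nour| = 1.
The claim requires 4 > 4 × 1 = 4, which does not hold.

False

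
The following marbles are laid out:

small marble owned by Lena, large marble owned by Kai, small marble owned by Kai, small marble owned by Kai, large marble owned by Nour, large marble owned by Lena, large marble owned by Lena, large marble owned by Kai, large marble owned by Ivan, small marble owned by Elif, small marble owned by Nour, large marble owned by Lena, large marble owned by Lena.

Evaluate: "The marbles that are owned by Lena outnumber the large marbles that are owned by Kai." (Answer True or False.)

True

marbles owned by Lena: 5.
large marbles owned by Kai: 2.
The claim requires 5 > 2, which holds.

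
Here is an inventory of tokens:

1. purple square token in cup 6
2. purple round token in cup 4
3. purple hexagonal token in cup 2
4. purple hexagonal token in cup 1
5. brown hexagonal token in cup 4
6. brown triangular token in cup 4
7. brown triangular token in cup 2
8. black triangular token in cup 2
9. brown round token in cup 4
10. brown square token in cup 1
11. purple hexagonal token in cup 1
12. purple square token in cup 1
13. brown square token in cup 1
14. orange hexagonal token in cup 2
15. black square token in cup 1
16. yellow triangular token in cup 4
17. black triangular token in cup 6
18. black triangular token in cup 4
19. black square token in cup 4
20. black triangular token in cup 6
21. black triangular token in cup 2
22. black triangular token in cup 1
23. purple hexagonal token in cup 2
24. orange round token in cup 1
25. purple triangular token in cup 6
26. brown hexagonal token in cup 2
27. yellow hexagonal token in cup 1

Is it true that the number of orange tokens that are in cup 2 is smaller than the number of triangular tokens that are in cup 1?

There is 1 orange token in cup 2.
There is 1 triangular token in cup 1.
The claim requires 1 < 1, which does not hold.

False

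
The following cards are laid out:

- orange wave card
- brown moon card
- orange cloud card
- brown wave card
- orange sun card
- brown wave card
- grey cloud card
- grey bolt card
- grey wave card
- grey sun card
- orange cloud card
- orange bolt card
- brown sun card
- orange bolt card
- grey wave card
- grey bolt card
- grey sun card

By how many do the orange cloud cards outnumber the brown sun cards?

1

orange cloud cards: 2.
brown sun cards: 1.
2 − 1 = 1.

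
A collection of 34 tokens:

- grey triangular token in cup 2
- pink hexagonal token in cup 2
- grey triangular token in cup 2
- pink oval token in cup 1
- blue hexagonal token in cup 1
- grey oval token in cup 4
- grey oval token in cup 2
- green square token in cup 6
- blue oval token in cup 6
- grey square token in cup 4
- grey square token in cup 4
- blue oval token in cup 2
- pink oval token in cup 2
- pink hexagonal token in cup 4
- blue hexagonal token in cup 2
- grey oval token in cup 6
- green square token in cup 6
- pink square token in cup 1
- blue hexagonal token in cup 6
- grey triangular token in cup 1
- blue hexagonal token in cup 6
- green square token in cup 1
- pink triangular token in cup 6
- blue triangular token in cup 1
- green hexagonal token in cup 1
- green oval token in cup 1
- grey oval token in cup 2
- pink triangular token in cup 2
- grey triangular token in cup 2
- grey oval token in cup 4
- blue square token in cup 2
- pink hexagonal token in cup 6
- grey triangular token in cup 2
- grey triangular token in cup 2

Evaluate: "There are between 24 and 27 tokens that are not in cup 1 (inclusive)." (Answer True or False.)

|tokens that are not in cup 1| = 26.
The claim requires 24 ≤ 26 ≤ 27, which holds.

True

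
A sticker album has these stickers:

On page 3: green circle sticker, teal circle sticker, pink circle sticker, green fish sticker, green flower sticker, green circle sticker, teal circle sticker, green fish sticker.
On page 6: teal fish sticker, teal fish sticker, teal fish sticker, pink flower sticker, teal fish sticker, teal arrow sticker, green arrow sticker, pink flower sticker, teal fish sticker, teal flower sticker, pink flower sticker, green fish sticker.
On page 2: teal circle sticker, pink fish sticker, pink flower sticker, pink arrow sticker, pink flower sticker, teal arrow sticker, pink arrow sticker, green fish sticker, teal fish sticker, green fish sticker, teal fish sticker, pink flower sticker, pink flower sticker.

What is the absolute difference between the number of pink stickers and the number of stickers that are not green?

13

pink stickers: 11. stickers that are not green: 24.
|11 − 24| = 24 − 11 = 13.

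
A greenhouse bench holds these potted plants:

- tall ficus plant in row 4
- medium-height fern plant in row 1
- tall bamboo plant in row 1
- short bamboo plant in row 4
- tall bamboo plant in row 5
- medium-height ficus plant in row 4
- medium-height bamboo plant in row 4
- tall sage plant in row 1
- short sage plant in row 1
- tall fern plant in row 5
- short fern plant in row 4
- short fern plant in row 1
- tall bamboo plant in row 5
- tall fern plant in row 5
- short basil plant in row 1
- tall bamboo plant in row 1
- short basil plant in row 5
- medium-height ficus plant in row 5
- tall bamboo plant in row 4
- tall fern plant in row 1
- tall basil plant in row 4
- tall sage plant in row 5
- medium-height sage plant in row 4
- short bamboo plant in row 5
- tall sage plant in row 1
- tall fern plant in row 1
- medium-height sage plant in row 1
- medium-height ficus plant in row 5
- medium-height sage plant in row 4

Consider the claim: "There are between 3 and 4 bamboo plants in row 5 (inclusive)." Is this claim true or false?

|bamboo plants in row 5| = 3.
The claim requires 3 ≤ 3 ≤ 4, which holds.

True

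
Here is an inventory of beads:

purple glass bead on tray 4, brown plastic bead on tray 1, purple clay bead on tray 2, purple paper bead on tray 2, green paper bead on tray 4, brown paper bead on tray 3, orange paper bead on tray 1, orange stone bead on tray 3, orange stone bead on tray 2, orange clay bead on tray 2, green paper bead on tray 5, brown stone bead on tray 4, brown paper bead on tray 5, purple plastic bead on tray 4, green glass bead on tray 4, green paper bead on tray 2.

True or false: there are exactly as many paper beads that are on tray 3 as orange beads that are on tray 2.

False

There is 1 paper bead on tray 3.
There are 2 orange beads on tray 2.
The claim requires 1 = 2, which does not hold.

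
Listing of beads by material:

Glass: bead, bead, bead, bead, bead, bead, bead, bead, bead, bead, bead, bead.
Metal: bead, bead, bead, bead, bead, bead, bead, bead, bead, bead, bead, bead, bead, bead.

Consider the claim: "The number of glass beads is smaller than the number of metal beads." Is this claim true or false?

|glass beads| = 12.
|metal beads| = 14.
The claim requires 12 < 14, which holds.

True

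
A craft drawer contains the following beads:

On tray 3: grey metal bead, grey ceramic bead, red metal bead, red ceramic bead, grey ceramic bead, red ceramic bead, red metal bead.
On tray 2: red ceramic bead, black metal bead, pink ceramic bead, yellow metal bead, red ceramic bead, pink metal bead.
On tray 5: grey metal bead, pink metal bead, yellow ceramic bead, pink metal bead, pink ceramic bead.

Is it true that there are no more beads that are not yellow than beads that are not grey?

False

There are 16 beads that are not yellow.
There are 14 beads that are not grey.
The claim requires 16 ≤ 14, which does not hold.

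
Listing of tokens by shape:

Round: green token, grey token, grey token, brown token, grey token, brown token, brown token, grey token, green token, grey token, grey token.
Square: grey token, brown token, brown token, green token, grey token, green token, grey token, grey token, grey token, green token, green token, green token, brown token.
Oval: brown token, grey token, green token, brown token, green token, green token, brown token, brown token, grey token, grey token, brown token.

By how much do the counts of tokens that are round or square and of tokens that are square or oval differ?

tokens that are round or square: 24. tokens that are square or oval: 24.
|24 − 24| = 24 − 24 = 0.

0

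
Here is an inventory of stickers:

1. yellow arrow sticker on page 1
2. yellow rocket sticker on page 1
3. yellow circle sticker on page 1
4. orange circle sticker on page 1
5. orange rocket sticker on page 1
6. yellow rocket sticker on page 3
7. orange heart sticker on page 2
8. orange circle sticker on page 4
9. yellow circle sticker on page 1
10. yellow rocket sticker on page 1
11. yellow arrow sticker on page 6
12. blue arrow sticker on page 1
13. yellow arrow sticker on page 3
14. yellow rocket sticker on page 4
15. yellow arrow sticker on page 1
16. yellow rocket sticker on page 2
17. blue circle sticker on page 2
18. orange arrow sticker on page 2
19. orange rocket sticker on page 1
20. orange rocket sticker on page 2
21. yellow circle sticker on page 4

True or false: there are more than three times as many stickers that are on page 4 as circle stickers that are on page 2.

False

stickers on page 4: 3.
circle stickers on page 2: 1.
The claim requires 3 > 3 × 1 = 3, which does not hold.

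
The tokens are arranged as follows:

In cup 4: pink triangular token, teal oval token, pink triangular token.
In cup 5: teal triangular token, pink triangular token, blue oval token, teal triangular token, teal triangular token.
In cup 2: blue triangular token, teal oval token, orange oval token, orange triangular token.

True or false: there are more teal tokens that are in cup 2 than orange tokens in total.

|teal tokens in cup 2| = 1.
|orange tokens| = 2.
The claim requires 1 > 2, which does not hold.

False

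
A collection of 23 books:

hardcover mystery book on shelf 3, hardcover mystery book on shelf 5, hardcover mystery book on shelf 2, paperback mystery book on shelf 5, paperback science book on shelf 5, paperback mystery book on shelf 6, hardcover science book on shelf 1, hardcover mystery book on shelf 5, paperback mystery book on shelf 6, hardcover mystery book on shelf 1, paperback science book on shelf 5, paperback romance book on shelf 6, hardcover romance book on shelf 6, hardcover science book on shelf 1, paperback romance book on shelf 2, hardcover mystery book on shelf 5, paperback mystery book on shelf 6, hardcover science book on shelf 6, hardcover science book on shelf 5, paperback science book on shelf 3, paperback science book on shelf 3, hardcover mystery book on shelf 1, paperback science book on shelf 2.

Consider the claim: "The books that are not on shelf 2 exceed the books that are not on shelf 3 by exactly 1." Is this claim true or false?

books that are not on shelf 2: 20.
books that are not on shelf 3: 20.
The claim requires 20 − 20 (= 0) to equal 1, which does not hold.

False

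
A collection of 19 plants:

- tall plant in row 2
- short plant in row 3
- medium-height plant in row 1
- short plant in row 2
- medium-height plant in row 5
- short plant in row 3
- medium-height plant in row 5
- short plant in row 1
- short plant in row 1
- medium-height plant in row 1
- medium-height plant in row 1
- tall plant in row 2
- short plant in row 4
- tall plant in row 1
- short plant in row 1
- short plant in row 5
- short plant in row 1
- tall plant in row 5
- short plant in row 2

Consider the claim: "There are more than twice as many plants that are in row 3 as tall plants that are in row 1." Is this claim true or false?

There are 2 plants in row 3.
There is 1 tall plant in row 1.
The claim requires 2 > 2 × 1 = 2, which does not hold.

False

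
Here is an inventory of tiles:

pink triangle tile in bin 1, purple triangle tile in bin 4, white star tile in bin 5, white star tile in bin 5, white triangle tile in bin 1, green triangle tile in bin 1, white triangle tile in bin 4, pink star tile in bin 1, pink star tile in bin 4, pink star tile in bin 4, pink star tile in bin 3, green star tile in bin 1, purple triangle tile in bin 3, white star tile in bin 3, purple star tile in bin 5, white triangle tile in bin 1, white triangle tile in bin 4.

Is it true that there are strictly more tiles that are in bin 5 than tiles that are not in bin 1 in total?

False

There are 3 tiles in bin 5.
There are 11 tiles that are not in bin 1.
The claim requires 3 > 11, which does not hold.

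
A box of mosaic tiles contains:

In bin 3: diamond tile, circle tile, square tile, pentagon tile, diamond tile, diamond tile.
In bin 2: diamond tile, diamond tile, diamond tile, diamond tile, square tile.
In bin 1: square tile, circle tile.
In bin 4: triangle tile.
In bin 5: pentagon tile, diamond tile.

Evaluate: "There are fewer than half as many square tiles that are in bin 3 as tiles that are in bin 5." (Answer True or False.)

False

There is 1 square tile in bin 3.
There are 2 tiles in bin 5.
The claim requires 2 × 1 = 2 < 2, which does not hold.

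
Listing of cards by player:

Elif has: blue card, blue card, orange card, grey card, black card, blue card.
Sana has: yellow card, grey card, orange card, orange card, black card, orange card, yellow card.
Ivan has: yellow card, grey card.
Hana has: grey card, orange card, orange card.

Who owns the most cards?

Counts by player: Sana→7, Elif→6, Hana→3, Ivan→2.
The maximum is 7, held uniquely by Sana.

Sana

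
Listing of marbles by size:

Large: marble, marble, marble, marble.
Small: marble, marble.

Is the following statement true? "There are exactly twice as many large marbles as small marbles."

True

large marbles: 4.
small marbles: 2.
The claim requires 4 = 2 × 2 = 4, which holds.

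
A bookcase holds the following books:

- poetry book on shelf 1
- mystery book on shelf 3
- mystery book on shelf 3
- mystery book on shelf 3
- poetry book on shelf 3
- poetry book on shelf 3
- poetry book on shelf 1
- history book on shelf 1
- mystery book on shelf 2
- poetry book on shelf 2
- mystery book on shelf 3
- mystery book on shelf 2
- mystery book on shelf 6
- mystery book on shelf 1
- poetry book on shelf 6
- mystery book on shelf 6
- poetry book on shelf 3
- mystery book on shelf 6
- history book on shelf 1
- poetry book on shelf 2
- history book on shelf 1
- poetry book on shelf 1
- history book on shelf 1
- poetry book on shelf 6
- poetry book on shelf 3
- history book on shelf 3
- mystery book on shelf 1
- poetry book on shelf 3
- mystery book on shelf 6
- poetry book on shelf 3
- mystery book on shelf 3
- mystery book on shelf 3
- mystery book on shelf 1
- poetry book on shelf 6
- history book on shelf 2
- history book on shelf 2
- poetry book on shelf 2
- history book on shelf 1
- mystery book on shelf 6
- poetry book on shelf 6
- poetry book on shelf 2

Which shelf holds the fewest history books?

Counts by shelf (restricted to history books): shelf 1→5, shelf 2→2, shelf 3→1, shelf 6→0.
The minimum is 0, held uniquely by shelf 6.

shelf 6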